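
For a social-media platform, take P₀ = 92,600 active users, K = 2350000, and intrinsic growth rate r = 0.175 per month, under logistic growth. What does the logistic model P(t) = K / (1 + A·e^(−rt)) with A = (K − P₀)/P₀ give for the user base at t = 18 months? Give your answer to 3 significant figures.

≈ 1,150,000 active users

A = (2350000 − 92600)/92600 = 24.37797
P(18) = 2350000 / (1 + 24.37797·e^(−0.175·18)) = 2350000 / (1 + 24.37797·0.042852)
= 2350000 / 2.04465 ≈ 1149342.17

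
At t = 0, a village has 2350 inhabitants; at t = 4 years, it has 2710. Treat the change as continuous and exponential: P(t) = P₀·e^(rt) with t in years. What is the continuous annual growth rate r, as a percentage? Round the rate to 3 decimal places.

r ≈ 3.563% per year

2710 = 2350 · e^(r·4)
e^(4r) = 2710/2350 = 1.15319
r = ln(1.15319) / 4 = 0.14253 / 4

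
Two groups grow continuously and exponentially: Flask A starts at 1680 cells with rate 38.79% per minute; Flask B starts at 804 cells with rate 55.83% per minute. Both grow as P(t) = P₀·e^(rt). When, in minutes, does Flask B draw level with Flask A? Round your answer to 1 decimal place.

1680·e^(0.3879t) = 804·e^(0.5583t)
1680/804 = e^((0.5583 − 0.3879)t) → ln(2.08955) = 0.1704·t
t = 0.73695 / 0.1704

t ≈ 4.3 minutes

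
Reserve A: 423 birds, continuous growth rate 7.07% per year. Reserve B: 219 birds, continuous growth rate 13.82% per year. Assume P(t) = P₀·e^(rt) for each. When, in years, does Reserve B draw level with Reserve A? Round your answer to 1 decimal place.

t ≈ 9.8 years

423·e^(0.0707t) = 219·e^(0.1382t)
423/219 = e^((0.1382 − 0.0707)t) → ln(1.93151) = 0.0675·t
t = 0.6583 / 0.0675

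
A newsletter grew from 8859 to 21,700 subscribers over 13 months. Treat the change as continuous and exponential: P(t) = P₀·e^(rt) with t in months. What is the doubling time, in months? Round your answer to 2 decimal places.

r = ln(21700/8859) / 13 = ln(2.44949) / 13 ≈ 0.068914 per month
doubling time = ln 2 / |r| = 0.69315 / 0.068914

doubling time ≈ 10.06 months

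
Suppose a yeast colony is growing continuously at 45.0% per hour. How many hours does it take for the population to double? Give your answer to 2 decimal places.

doubling time ≈ 1.54 hours

doubling time = ln(2) / |r| = 0.69315 / 0.45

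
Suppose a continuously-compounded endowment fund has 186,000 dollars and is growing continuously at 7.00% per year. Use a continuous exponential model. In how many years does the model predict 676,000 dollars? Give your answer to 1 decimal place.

676000 = 186000 · e^(0.07·t)
t = ln(676000/186000) / 0.07 = ln(3.63441) / 0.07 = 1.29045 / 0.07

t ≈ 18.4 years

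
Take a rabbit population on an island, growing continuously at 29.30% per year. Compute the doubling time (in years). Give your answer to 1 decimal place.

doubling time = ln(2) / |r| = 0.69315 / 0.293

doubling time ≈ 2.4 years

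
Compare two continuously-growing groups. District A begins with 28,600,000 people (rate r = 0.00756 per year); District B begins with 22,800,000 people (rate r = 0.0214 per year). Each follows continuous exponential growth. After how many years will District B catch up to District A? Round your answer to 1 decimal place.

t ≈ 16.4 years

28600000·e^(0.00756t) = 22800000·e^(0.0214t)
28600000/22800000 = e^((0.0214 − 0.00756)t) → ln(1.25439) = 0.01384·t
t = 0.22665 / 0.01384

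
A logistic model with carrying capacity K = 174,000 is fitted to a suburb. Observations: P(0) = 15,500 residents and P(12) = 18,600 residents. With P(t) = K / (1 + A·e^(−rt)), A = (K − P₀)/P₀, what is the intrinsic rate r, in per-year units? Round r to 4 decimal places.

r ≈ 0.0168 per year

A = (174000 − 15500)/15500 = 10.22581
18600 = 174000/(1 + 10.22581·e^(−r·12)) → e^(−12r) = (9.35484 − 1)/10.22581 = 0.817035
r = −ln(0.817035)/12 = 0.20207/12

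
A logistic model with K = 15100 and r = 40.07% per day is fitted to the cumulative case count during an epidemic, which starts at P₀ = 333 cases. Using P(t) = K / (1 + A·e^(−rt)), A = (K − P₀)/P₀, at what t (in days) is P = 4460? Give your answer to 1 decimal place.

t ≈ 7.3 days

A = (15100 − 333)/333 = 44.34535
4460 = 15100/(1 + 44.34535·e^(−0.4007t)) → 1 + 44.34535·e^(−0.4007t) = 3.38565
e^(−0.4007t) = 0.053797 → t = ln(18.58837)/0.4007 = 2.92254/0.4007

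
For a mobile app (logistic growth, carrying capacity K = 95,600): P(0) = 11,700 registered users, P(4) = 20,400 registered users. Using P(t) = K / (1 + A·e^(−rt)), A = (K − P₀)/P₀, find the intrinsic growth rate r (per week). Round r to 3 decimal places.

A = (95600 − 11700)/11700 = 7.17094
20400 = 95600/(1 + 7.17094·e^(−r·4)) → e^(−4r) = (4.68627 − 1)/7.17094 = 0.514057
r = −ln(0.514057)/4 = 0.66542/4

r ≈ 0.166 per week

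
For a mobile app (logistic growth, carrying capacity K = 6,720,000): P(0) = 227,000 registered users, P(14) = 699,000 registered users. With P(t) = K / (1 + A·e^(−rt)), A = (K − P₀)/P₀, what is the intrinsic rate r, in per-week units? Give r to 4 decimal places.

A = (6720000 − 227000)/227000 = 28.60352
699000 = 6720000/(1 + 28.60352·e^(−r·14)) → e^(−14r) = (9.61373 − 1)/28.60352 = 0.301142
r = −ln(0.301142)/14 = 1.20017/14

r ≈ 0.0857 per week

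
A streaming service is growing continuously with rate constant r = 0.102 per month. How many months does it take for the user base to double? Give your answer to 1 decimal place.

doubling time = ln(2) / |r| = 0.69315 / 0.102

doubling time ≈ 6.8 months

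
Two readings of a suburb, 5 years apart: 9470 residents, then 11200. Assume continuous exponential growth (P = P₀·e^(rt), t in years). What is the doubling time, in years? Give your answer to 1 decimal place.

doubling time ≈ 20.7 years

r = ln(11200/9470) / 5 = ln(1.18268) / 5 ≈ 0.033557 per year
doubling time = ln 2 / |r| = 0.69315 / 0.033557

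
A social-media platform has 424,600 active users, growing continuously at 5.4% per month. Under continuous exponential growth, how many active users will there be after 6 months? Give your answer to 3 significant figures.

≈ 587,000 active users

P(6) = 424600 · e^(0.054·6) = 424600 · e^(0.324)
= 424600 · 1.38265 ≈ 587072.05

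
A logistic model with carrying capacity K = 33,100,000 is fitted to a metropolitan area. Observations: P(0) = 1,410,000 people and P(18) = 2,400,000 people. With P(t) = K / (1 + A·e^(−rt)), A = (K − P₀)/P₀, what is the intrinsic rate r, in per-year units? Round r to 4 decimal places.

A = (33100000 − 1410000)/1410000 = 22.47518
2400000 = 33100000/(1 + 22.47518·e^(−r·18)) → e^(−18r) = (13.79167 − 1)/22.47518 = 0.569146
r = −ln(0.569146)/18 = 0.56362/18

r ≈ 0.0313 per year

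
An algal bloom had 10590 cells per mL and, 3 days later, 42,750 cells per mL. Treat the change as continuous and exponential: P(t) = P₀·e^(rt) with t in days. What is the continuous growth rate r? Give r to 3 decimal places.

42750 = 10590 · e^(r·3)
e^(3r) = 42750/10590 = 4.03683
r = ln(4.03683) / 3 = 1.39546 / 3

r ≈ 0.465 per day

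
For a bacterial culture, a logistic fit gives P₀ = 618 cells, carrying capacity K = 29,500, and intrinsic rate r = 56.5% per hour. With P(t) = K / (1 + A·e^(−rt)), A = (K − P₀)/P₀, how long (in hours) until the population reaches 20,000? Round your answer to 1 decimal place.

t ≈ 8.1 hours

A = (29500 − 618)/618 = 46.73463
20000 = 29500/(1 + 46.73463·e^(−0.565t)) → 1 + 46.73463·e^(−0.565t) = 1.475
e^(−0.565t) = 0.010164 → t = ln(98.38869)/0.565 = 4.58893/0.565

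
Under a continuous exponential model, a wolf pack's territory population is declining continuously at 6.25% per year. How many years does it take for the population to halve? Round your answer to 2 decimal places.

half-life ≈ 11.09 years

half-life = ln(2) / |r| = 0.69315 / 0.0625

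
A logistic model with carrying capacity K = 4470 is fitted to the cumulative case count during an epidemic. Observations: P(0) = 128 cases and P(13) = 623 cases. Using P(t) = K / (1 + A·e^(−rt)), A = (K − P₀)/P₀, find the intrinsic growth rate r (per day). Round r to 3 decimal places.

r ≈ 0.131 per day

A = (4470 − 128)/128 = 33.92188
623 = 4470/(1 + 33.92188·e^(−r·13)) → e^(−13r) = (7.17496 − 1)/33.92188 = 0.182035
r = −ln(0.182035)/13 = 1.70356/13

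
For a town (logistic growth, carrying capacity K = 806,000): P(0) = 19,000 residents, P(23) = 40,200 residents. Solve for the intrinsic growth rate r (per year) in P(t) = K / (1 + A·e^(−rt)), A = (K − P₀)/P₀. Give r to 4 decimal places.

A = (806000 − 19000)/19000 = 41.42105
40200 = 806000/(1 + 41.42105·e^(−r·23)) → e^(−23r) = (20.04975 − 1)/41.42105 = 0.459905
r = −ln(0.459905)/23 = 0.77674/23

r ≈ 0.0338 per year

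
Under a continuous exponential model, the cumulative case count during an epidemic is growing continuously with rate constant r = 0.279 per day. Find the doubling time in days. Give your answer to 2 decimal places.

doubling time = ln(2) / |r| = 0.69315 / 0.279

doubling time ≈ 2.48 days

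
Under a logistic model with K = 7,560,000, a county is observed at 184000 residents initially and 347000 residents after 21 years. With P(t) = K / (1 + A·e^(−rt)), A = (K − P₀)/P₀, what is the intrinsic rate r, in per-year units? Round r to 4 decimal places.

A = (7560000 − 184000)/184000 = 40.08696
347000 = 7560000/(1 + 40.08696·e^(−r·21)) → e^(−21r) = (21.78674 − 1)/40.08696 = 0.518541
r = −ln(0.518541)/21 = 0.65674/21

r ≈ 0.0313 per year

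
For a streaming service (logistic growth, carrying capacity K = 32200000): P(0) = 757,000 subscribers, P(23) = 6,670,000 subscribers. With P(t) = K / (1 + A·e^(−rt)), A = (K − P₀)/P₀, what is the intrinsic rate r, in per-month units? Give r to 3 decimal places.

r ≈ 0.104 per month

A = (32200000 − 757000)/757000 = 41.53633
6670000 = 32200000/(1 + 41.53633·e^(−r·23)) → e^(−23r) = (4.82759 − 1)/41.53633 = 0.09215
r = −ln(0.09215)/23 = 2.38433/23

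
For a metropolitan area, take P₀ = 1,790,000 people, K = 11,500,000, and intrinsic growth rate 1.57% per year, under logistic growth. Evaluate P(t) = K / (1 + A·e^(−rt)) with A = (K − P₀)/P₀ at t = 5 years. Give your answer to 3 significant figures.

A = (11500000 − 1790000)/1790000 = 5.42458
P(5) = 11500000 / (1 + 5.42458·e^(−0.0157·5)) = 11500000 / (1 + 5.42458·0.924502)
= 11500000 / 6.01504 ≈ 1911875.41

≈ 1,910,000 people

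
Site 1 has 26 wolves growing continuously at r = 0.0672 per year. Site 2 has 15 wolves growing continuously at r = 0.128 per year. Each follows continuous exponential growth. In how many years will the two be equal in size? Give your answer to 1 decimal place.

t ≈ 9.0 years

26·e^(0.0672t) = 15·e^(0.128t)
26/15 = e^((0.128 − 0.0672)t) → ln(1.73333) = 0.0608·t
t = 0.55005 / 0.0608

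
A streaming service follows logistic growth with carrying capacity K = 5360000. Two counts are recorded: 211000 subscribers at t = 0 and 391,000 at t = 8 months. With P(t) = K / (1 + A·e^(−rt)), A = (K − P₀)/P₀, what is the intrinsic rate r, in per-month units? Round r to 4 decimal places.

A = (5360000 − 211000)/211000 = 24.40284
391000 = 5360000/(1 + 24.40284·e^(−r·8)) → e^(−8r) = (13.70844 − 1)/24.40284 = 0.520777
r = −ln(0.520777)/8 = 0.65243/8

r ≈ 0.0816 per month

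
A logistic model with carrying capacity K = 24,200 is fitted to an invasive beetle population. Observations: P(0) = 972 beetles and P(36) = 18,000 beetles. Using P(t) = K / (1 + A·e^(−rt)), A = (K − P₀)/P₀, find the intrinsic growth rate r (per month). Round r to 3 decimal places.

r ≈ 0.118 per month

A = (24200 − 972)/972 = 23.89712
18000 = 24200/(1 + 23.89712·e^(−r·36)) → e^(−36r) = (1.34444 − 1)/23.89712 = 0.014414
r = −ln(0.014414)/36 = 4.23958/36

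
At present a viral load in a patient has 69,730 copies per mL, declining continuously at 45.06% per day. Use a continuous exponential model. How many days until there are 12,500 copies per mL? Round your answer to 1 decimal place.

t ≈ 3.8 days

12500 = 69730 · e^(-0.4506·t)
t = ln(12500/69730) / -0.4506 = ln(0.17926) / -0.4506 = -1.7189 / -0.4506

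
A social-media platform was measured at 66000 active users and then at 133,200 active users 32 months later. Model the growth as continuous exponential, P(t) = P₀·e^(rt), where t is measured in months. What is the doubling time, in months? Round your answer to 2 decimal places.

r = ln(133200/66000) / 32 = ln(2.01818) / 32 ≈ 0.021944 per month
doubling time = ln 2 / |r| = 0.69315 / 0.021944

doubling time ≈ 31.59 months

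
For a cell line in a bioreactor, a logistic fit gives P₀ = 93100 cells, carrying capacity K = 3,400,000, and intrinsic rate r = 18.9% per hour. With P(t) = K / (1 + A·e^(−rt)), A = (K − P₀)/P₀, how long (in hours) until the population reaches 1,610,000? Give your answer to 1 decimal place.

t ≈ 18.3 hours

A = (3400000 − 93100)/93100 = 35.51987
1610000 = 3400000/(1 + 35.51987·e^(−0.189t)) → 1 + 35.51987·e^(−0.189t) = 2.1118
e^(−0.189t) = 0.031301 → t = ln(31.94804)/0.189 = 3.46411/0.189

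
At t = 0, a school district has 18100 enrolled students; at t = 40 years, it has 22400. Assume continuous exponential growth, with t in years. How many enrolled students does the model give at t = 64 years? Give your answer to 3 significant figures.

≈ 25,500 enrolled students

r = ln(22400/18100) / 40 ≈ 0.005329 per year
P(64) = 18100 · e^(0.005329·64) = 18100 · 1.40641 ≈ 25455.97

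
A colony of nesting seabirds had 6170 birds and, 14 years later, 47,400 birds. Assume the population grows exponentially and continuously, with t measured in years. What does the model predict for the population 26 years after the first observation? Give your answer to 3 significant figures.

≈ 272,000 birds

r = ln(47400/6170) / 14 ≈ 0.145637 per year
P(26) = 6170 · e^(0.145637·26) = 6170 · 44.10495 ≈ 272127.54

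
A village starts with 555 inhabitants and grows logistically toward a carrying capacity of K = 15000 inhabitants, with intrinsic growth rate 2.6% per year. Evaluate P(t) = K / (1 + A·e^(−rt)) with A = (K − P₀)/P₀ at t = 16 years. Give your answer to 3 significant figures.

A = (15000 − 555)/555 = 26.02703
P(16) = 15000 / (1 + 26.02703·e^(−0.026·16)) = 15000 / (1 + 26.02703·0.65968)
= 15000 / 18.16952 ≈ 825.56

≈ 826 inhabitants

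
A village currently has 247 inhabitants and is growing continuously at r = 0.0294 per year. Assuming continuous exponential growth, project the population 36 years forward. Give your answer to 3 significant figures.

P(36) = 247 · e^(0.0294·36) = 247 · e^(1.0584)
= 247 · 2.88176 ≈ 711.79

≈ 712 inhabitants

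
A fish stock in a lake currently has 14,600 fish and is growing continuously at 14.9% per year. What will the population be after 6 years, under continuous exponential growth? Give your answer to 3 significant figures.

P(6) = 14600 · e^(0.149·6) = 14600 · e^(0.894)
= 14600 · 2.44489 ≈ 35695.39

≈ 35,700 fish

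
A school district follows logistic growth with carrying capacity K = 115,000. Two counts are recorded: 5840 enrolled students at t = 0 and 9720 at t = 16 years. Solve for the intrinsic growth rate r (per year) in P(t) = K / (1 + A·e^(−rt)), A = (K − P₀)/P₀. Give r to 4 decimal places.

r ≈ 0.0341 per year

A = (115000 − 5840)/5840 = 18.69178
9720 = 115000/(1 + 18.69178·e^(−r·16)) → e^(−16r) = (11.83128 − 1)/18.69178 = 0.579467
r = −ln(0.579467)/16 = 0.54565/16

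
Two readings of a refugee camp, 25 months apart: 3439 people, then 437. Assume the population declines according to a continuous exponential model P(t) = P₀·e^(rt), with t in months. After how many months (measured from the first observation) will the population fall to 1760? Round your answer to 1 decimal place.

t ≈ 8.1 months

r = ln(437/3439) / 25 ≈ -0.08252 per month
t = ln(1760/3439) / r = -0.66987 / -0.08252 ≈ 8.118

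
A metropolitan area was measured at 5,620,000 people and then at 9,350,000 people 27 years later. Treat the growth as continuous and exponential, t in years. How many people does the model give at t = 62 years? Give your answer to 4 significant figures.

r = ln(9350000/5620000) / 27 ≈ 0.018854 per year
P(62) = 5620000 · e^(0.018854·62) = 5620000 · 3.21851 ≈ 18088006.17

≈ 18,090,000 people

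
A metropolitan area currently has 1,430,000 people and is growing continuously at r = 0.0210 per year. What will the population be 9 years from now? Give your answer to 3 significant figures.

P(9) = 1430000 · e^(0.021·9) = 1430000 · e^(0.189)
= 1430000 · 1.20804 ≈ 1727498.56

≈ 1,730,000 people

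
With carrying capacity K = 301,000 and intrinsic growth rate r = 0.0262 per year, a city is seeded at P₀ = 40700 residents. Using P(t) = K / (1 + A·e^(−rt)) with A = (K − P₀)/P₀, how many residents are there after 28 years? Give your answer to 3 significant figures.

A = (301000 − 40700)/40700 = 6.39558
P(28) = 301000 / (1 + 6.39558·e^(−0.0262·28)) = 301000 / (1 + 6.39558·0.480177)
= 301000 / 4.07101 ≈ 73937.41

≈ 73,900 residents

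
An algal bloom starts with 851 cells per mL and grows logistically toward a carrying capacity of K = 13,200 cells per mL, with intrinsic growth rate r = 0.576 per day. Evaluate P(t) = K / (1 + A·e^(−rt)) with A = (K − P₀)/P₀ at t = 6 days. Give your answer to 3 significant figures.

≈ 9,050 cells per mL

A = (13200 − 851)/851 = 14.51116
P(6) = 13200 / (1 + 14.51116·e^(−0.576·6)) = 13200 / (1 + 14.51116·0.031556)
= 13200 / 1.45791 ≈ 9054.05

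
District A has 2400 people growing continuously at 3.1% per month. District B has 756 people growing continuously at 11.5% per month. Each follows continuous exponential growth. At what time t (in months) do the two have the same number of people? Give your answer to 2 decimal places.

t ≈ 13.75 months

2400·e^(0.031t) = 756·e^(0.115t)
2400/756 = e^((0.115 − 0.031)t) → ln(3.1746) = 0.084·t
t = 1.15518 / 0.084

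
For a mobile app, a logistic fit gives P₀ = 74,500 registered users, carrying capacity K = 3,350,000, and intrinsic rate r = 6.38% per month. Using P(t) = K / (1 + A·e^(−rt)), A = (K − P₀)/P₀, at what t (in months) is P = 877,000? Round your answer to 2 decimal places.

t ≈ 43.05 months

A = (3350000 − 74500)/74500 = 43.96644
877000 = 3350000/(1 + 43.96644·e^(−0.0638t)) → 1 + 43.96644·e^(−0.0638t) = 3.81984
e^(−0.0638t) = 0.064136 → t = ln(15.59182)/0.0638 = 2.74675/0.0638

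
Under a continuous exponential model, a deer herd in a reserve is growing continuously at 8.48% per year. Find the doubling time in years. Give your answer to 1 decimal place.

doubling time ≈ 8.2 years

doubling time = ln(2) / |r| = 0.69315 / 0.0848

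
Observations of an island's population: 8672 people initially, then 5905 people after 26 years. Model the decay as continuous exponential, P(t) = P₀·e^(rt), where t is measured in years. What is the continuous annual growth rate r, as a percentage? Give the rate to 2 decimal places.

r ≈ -1.48% per year

5905 = 8672 · e^(r·26)
e^(26r) = 5905/8672 = 0.68093
r = ln(0.68093) / 26 = -0.3843 / 26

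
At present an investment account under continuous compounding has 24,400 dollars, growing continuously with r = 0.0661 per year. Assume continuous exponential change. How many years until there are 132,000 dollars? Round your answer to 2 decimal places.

132000 = 24400 · e^(0.0661·t)
t = ln(132000/24400) / 0.0661 = ln(5.40984) / 0.0661 = 1.68822 / 0.0661

t ≈ 25.54 years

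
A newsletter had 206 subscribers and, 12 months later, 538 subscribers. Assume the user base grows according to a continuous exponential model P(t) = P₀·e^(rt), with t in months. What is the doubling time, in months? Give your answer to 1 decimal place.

r = ln(538/206) / 12 = ln(2.61165) / 12 ≈ 0.079999 per month
doubling time = ln 2 / |r| = 0.69315 / 0.079999

doubling time ≈ 8.7 months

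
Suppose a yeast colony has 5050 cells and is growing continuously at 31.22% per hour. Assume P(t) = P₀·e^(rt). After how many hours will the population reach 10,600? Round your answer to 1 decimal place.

t ≈ 2.4 hours

10600 = 5050 · e^(0.3122·t)
t = ln(10600/5050) / 0.3122 = ln(2.09901) / 0.3122 = 0.74147 / 0.3122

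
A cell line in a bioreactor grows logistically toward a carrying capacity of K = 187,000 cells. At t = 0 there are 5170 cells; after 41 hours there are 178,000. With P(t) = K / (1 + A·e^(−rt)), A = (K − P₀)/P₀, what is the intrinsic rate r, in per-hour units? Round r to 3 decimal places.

r ≈ 0.160 per hour

A = (187000 − 5170)/5170 = 35.17021
178000 = 187000/(1 + 35.17021·e^(−r·41)) → e^(−41r) = (1.05056 − 1)/35.17021 = 0.001438
r = −ln(0.001438)/41 = 6.54476/41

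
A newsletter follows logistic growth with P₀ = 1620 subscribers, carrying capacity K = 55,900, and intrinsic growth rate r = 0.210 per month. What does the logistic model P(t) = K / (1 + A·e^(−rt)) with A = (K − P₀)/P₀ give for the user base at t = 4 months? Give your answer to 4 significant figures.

≈ 3,615 subscribers

A = (55900 − 1620)/1620 = 33.50617
P(4) = 55900 / (1 + 33.50617·e^(−0.21·4)) = 55900 / (1 + 33.50617·0.431711)
= 55900 / 15.46497 ≈ 3614.62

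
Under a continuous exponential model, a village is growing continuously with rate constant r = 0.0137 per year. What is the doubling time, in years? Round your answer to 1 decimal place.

doubling time = ln(2) / |r| = 0.69315 / 0.0137

doubling time ≈ 50.6 years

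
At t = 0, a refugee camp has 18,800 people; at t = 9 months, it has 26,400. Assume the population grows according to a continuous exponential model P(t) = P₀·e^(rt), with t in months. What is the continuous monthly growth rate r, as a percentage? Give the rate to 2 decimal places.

26400 = 18800 · e^(r·9)
e^(9r) = 26400/18800 = 1.40426
r = ln(1.40426) / 9 = 0.33951 / 9

r ≈ 3.77% per month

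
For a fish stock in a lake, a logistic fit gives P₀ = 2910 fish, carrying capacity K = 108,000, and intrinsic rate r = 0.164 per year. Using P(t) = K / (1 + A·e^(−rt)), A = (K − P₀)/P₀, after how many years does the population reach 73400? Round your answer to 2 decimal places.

t ≈ 26.46 years

A = (108000 − 2910)/2910 = 36.1134
73400 = 108000/(1 + 36.1134·e^(−0.164t)) → 1 + 36.1134·e^(−0.164t) = 1.47139
e^(−0.164t) = 0.013053 → t = ln(76.61051)/0.164 = 4.33873/0.164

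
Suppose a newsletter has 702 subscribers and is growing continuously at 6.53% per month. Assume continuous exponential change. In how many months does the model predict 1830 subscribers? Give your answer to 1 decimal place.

1830 = 702 · e^(0.0653·t)
t = ln(1830/702) / 0.0653 = ln(2.60684) / 0.0653 = 0.95814 / 0.0653

t ≈ 14.7 months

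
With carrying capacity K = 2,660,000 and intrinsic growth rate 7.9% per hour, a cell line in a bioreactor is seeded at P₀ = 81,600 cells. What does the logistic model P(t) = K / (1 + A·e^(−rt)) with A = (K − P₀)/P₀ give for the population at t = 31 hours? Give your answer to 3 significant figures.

A = (2660000 − 81600)/81600 = 31.59804
P(31) = 2660000 / (1 + 31.59804·e^(−0.079·31)) = 2660000 / (1 + 31.59804·0.08638)
= 2660000 / 3.72944 ≈ 713244.54

≈ 713,000 cells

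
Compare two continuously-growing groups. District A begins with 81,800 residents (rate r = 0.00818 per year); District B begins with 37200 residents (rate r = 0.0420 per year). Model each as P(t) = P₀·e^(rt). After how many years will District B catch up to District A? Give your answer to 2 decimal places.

81800·e^(0.00818t) = 37200·e^(0.042t)
81800/37200 = e^((0.042 − 0.00818)t) → ln(2.19892) = 0.03382·t
t = 0.78797 / 0.03382

t ≈ 23.30 years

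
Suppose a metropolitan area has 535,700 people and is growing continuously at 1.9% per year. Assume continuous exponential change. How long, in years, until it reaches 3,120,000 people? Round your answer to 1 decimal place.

3120000 = 535700 · e^(0.019·t)
t = ln(3120000/535700) / 0.019 = ln(5.82416) / 0.019 = 1.76201 / 0.019

t ≈ 92.7 years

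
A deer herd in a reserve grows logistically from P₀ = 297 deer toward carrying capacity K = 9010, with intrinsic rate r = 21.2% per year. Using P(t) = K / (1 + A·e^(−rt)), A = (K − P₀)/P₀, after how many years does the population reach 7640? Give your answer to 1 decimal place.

A = (9010 − 297)/297 = 29.3367
7640 = 9010/(1 + 29.3367·e^(−0.212t)) → 1 + 29.3367·e^(−0.212t) = 1.17932
e^(−0.212t) = 0.006112 → t = ln(163.60029)/0.212 = 5.09743/0.212

t ≈ 24.0 years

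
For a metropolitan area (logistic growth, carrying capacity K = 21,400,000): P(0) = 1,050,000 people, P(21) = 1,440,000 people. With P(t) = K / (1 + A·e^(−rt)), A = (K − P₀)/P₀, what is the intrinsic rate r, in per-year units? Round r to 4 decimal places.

A = (21400000 − 1050000)/1050000 = 19.38095
1440000 = 21400000/(1 + 19.38095·e^(−r·21)) → e^(−21r) = (14.86111 − 1)/19.38095 = 0.715192
r = −ln(0.715192)/21 = 0.3352/21

r ≈ 0.0160 per year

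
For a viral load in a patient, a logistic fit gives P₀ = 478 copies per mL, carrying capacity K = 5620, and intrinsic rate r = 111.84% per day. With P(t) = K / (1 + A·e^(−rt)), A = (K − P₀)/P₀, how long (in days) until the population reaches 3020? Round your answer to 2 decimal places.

A = (5620 − 478)/478 = 10.75732
3020 = 5620/(1 + 10.75732·e^(−1.1184t)) → 1 + 10.75732·e^(−1.1184t) = 1.86093
e^(−1.1184t) = 0.080032 → t = ln(12.49504)/1.1184 = 2.52533/1.1184

t ≈ 2.26 days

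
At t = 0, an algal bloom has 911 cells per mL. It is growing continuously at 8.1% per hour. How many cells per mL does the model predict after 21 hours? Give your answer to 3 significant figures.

≈ 4,990 cells per mL

P(21) = 911 · e^(0.081·21) = 911 · e^(1.701)
= 911 · 5.47942 ≈ 4991.76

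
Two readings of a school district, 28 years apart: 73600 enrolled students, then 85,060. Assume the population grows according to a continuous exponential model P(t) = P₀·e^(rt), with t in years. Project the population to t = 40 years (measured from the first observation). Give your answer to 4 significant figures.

≈ 90,500 enrolled students

r = ln(85060/73600) / 28 ≈ 0.005168 per year
P(40) = 73600 · e^(0.005168·40) = 73600 · 1.22965 ≈ 90502.39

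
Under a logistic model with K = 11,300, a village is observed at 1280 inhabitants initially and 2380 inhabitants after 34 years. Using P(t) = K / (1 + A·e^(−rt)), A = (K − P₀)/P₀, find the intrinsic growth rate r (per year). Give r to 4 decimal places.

r ≈ 0.0217 per year

A = (11300 − 1280)/1280 = 7.82812
2380 = 11300/(1 + 7.82812·e^(−r·34)) → e^(−34r) = (4.7479 − 1)/7.82812 = 0.478774
r = −ln(0.478774)/34 = 0.73653/34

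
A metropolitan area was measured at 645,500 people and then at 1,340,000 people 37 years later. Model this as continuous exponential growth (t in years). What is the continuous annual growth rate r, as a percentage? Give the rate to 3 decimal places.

r ≈ 1.974% per year

1340000 = 645500 · e^(r·37)
e^(37r) = 1340000/645500 = 2.07591
r = ln(2.07591) / 37 = 0.7304 / 37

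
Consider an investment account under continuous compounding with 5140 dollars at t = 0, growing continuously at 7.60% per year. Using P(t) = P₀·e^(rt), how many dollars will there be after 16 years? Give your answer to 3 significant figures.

P(16) = 5140 · e^(0.076·16) = 5140 · e^(1.216)
= 5140 · 3.37367 ≈ 17340.64

≈ 17,300 dollars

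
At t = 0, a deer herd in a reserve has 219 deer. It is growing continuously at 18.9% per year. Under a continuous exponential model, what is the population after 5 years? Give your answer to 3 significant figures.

≈ 563 deer

P(5) = 219 · e^(0.189·5) = 219 · e^(0.945)
= 219 · 2.57281 ≈ 563.45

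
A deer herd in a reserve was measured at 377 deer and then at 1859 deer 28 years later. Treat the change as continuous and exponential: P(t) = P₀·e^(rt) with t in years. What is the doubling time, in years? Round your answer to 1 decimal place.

r = ln(1859/377) / 28 = ln(4.93103) / 28 ≈ 0.056984 per year
doubling time = ln 2 / |r| = 0.69315 / 0.056984

doubling time ≈ 12.2 years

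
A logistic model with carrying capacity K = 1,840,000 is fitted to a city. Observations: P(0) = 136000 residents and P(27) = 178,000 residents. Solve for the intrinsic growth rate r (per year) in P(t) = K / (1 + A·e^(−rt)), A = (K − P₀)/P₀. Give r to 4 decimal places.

r ≈ 0.0109 per year

A = (1840000 − 136000)/136000 = 12.52941
178000 = 1840000/(1 + 12.52941·e^(−r·27)) → e^(−27r) = (10.33708 − 1)/12.52941 = 0.745213
r = −ln(0.745213)/27 = 0.29409/27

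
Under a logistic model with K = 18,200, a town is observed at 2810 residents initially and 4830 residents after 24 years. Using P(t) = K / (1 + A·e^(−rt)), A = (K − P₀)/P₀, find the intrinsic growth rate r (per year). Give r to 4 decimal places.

A = (18200 − 2810)/2810 = 5.47687
4830 = 18200/(1 + 5.47687·e^(−r·24)) → e^(−24r) = (3.76812 − 1)/5.47687 = 0.505419
r = −ln(0.505419)/24 = 0.68237/24

r ≈ 0.0284 per year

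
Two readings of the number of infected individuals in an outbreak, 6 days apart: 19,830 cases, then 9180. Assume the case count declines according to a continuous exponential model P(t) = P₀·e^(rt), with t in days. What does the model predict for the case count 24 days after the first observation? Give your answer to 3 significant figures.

≈ 911 cases

r = ln(9180/19830) / 6 ≈ -0.128361 per day
P(24) = 19830 · e^(-0.128361·24) = 19830 · 0.04593 ≈ 910.76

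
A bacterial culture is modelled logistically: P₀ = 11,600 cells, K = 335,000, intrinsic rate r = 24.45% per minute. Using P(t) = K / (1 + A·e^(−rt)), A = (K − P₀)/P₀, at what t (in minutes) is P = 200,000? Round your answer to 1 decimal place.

A = (335000 − 11600)/11600 = 27.87931
200000 = 335000/(1 + 27.87931·e^(−0.2445t)) → 1 + 27.87931·e^(−0.2445t) = 1.675
e^(−0.2445t) = 0.024212 → t = ln(41.30268)/0.2445 = 3.72093/0.2445

t ≈ 15.2 minutes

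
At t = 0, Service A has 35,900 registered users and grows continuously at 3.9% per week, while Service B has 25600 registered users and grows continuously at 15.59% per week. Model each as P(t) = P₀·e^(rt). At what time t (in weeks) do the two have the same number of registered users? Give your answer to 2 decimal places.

t ≈ 2.89 weeks

35900·e^(0.039t) = 25600·e^(0.1559t)
35900/25600 = e^((0.1559 − 0.039)t) → ln(1.40234) = 0.1169·t
t = 0.33814 / 0.1169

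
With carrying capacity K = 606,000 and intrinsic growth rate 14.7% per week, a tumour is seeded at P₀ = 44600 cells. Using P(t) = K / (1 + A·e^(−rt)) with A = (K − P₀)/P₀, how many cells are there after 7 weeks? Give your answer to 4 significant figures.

A = (606000 − 44600)/44600 = 12.58744
P(7) = 606000 / (1 + 12.58744·e^(−0.147·7)) = 606000 / (1 + 12.58744·0.357364)
= 606000 / 5.4983 ≈ 110215.86

≈ 110,200 cells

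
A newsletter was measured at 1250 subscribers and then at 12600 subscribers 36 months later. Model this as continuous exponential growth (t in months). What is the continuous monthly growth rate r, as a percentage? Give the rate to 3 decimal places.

12600 = 1250 · e^(r·36)
e^(36r) = 12600/1250 = 10.08
r = ln(10.08) / 36 = 2.31055 / 36

r ≈ 6.418% per month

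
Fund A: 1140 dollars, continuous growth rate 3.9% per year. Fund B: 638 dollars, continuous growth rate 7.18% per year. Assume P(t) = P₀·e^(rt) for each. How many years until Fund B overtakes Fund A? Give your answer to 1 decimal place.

1140·e^(0.039t) = 638·e^(0.0718t)
1140/638 = e^((0.0718 − 0.039)t) → ln(1.78683) = 0.0328·t
t = 0.58045 / 0.0328

t ≈ 17.7 years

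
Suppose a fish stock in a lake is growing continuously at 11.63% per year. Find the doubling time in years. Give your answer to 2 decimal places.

doubling time = ln(2) / |r| = 0.69315 / 0.1163

doubling time ≈ 5.96 years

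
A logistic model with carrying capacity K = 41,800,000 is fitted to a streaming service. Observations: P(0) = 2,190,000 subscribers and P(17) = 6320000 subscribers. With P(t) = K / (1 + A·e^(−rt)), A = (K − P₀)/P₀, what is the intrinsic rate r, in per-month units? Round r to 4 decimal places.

r ≈ 0.0688 per month

A = (41800000 − 2190000)/2190000 = 18.08676
6320000 = 41800000/(1 + 18.08676·e^(−r·17)) → e^(−17r) = (6.61392 − 1)/18.08676 = 0.310389
r = −ln(0.310389)/17 = 1.16993/17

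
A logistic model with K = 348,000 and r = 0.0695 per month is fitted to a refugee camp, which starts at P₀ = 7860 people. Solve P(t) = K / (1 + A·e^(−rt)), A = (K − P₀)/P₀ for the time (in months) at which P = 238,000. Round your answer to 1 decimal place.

A = (348000 − 7860)/7860 = 43.27481
238000 = 348000/(1 + 43.27481·e^(−0.0695t)) → 1 + 43.27481·e^(−0.0695t) = 1.46218
e^(−0.0695t) = 0.01068 → t = ln(93.63095)/0.0695 = 4.53936/0.0695

t ≈ 65.3 months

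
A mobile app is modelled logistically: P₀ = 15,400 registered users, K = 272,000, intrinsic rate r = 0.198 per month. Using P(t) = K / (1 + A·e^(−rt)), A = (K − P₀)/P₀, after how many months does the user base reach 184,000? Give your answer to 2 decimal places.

A = (272000 − 15400)/15400 = 16.66234
184000 = 272000/(1 + 16.66234·e^(−0.198t)) → 1 + 16.66234·e^(−0.198t) = 1.47826
e^(−0.198t) = 0.028703 → t = ln(34.83943)/0.198 = 3.55075/0.198

t ≈ 17.93 months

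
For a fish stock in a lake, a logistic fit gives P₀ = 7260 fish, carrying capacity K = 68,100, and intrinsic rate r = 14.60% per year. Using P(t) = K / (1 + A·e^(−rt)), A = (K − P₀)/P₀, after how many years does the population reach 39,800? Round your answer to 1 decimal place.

t ≈ 16.9 years

A = (68100 − 7260)/7260 = 8.38017
39800 = 68100/(1 + 8.38017·e^(−0.146t)) → 1 + 8.38017·e^(−0.146t) = 1.71106
e^(−0.146t) = 0.08485 → t = ln(11.78553)/0.146 = 2.46687/0.146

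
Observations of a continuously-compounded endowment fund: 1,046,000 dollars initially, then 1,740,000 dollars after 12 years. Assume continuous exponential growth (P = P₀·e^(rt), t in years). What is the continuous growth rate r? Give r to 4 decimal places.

1740000 = 1046000 · e^(r·12)
e^(12r) = 1740000/1046000 = 1.66348
r = ln(1.66348) / 12 = 0.50891 / 12

r ≈ 0.0424 per year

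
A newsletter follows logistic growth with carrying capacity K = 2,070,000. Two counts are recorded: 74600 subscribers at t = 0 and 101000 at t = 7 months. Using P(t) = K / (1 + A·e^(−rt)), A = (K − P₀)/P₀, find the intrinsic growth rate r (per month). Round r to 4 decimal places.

A = (2070000 − 74600)/74600 = 26.74799
101000 = 2070000/(1 + 26.74799·e^(−r·7)) → e^(−7r) = (20.49505 − 1)/26.74799 = 0.728842
r = −ln(0.728842)/7 = 0.3163/7

r ≈ 0.0452 per month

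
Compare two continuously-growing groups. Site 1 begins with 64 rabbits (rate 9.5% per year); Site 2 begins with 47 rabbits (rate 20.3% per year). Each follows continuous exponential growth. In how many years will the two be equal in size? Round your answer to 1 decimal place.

t ≈ 2.9 years

64·e^(0.095t) = 47·e^(0.203t)
64/47 = e^((0.203 − 0.095)t) → ln(1.3617) = 0.108·t
t = 0.30874 / 0.108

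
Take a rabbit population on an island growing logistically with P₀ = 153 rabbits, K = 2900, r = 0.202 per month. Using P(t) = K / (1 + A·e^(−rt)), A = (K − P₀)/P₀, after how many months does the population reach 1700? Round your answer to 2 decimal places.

A = (2900 − 153)/153 = 17.95425
1700 = 2900/(1 + 17.95425·e^(−0.202t)) → 1 + 17.95425·e^(−0.202t) = 1.70588
e^(−0.202t) = 0.039316 → t = ln(25.43519)/0.202 = 3.23613/0.202

t ≈ 16.02 months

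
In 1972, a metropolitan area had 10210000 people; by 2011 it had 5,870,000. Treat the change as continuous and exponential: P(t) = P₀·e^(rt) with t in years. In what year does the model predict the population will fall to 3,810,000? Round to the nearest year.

r = ln(5870000/10210000) / 39 = -0.55351/39 ≈ -0.014193 per year
t = ln(3810000/10210000) / r = -0.98574/-0.014193 ≈ 69.45 years after 1972

year 2041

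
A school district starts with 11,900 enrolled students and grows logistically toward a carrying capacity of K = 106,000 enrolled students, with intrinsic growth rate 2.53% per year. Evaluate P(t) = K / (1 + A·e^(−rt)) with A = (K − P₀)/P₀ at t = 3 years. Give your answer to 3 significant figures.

≈ 12,700 enrolled students

A = (106000 − 11900)/11900 = 7.90756
P(3) = 106000 / (1 + 7.90756·e^(−0.0253·3)) = 106000 / (1 + 7.90756·0.926909)
= 106000 / 8.32959 ≈ 12725.72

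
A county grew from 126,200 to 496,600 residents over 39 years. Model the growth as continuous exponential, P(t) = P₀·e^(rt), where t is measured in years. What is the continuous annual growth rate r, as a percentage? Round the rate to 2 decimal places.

r ≈ 3.51% per year

496600 = 126200 · e^(r·39)
e^(39r) = 496600/126200 = 3.93502
r = ln(3.93502) / 39 = 1.36992 / 39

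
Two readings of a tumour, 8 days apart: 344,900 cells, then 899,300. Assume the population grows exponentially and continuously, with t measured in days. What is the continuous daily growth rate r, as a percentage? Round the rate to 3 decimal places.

899300 = 344900 · e^(r·8)
e^(8r) = 899300/344900 = 2.60742
r = ln(2.60742) / 8 = 0.95836 / 8

r ≈ 11.980% per day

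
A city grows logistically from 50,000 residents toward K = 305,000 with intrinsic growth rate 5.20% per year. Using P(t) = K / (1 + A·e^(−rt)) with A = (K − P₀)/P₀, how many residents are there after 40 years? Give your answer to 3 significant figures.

≈ 186,000 residents

A = (305000 − 50000)/50000 = 5.1
P(40) = 305000 / (1 + 5.1·e^(−0.052·40)) = 305000 / (1 + 5.1·0.12493)
= 305000 / 1.63714 ≈ 186300.04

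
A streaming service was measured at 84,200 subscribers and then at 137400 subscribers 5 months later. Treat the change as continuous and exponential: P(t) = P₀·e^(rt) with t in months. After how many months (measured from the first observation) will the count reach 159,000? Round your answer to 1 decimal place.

t ≈ 6.5 months

r = ln(137400/84200) / 5 ≈ 0.09794 per month
t = ln(159000/84200) / r = 0.63571 / 0.09794 ≈ 6.491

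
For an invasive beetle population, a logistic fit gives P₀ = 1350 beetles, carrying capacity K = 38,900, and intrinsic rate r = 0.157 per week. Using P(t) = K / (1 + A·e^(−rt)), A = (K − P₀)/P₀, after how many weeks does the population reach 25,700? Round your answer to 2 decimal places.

A = (38900 − 1350)/1350 = 27.81481
25700 = 38900/(1 + 27.81481·e^(−0.157t)) → 1 + 27.81481·e^(−0.157t) = 1.51362
e^(−0.157t) = 0.018466 → t = ln(54.1546)/0.157 = 3.99184/0.157

t ≈ 25.43 weeks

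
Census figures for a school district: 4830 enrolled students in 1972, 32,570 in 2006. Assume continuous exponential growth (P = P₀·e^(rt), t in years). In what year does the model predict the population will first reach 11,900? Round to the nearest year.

r = ln(32570/4830) / 34 = 1.90855/34 ≈ 0.056134 per year
t = ln(11900/4830) / r = 0.90169/0.056134 ≈ 16.06 years after 1972

year 1988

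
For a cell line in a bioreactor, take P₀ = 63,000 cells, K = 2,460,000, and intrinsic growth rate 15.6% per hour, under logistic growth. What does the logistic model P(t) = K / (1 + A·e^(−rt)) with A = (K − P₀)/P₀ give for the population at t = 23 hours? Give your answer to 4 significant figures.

A = (2460000 − 63000)/63000 = 38.04762
P(23) = 2460000 / (1 + 38.04762·e^(−0.156·23)) = 2460000 / (1 + 38.04762·0.027654)
= 2460000 / 2.05215 ≈ 1198741.05

≈ 1,199,000 cells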